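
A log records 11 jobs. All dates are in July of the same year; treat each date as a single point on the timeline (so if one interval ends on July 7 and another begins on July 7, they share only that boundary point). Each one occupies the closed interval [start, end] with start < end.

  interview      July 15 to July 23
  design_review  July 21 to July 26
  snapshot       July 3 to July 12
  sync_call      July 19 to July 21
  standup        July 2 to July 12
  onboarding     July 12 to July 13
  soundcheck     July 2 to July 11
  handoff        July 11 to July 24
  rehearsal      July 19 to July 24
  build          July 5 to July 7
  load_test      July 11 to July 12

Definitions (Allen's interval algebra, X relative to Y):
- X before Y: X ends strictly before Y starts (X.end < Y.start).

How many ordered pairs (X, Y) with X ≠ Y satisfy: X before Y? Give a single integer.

Checking all 110 ordered pairs for relation 'before'; matching pairs in alphabetical order:
(build, design_review): build before design_review ✓
(build, handoff): build before handoff ✓
(build, interview): build before interview ✓
(build, load_test): build before load_test ✓
(build, onboarding): build before onboarding ✓
(build, rehearsal): build before rehearsal ✓
(build, sync_call): build before sync_call ✓
(load_test, design_review): load_test before design_review ✓
(load_test, interview): load_test before interview ✓
(load_test, rehearsal): load_test before rehearsal ✓
(load_test, sync_call): load_test before sync_call ✓
(onboarding, design_review): onboarding before design_review ✓
(onboarding, interview): onboarding before interview ✓
(onboarding, rehearsal): onboarding before rehearsal ✓
(onboarding, sync_call): onboarding before sync_call ✓
(snapshot, design_review): snapshot before design_review ✓
(snapshot, interview): snapshot before interview ✓
(snapshot, rehearsal): snapshot before rehearsal ✓
(snapshot, sync_call): snapshot before sync_call ✓
(soundcheck, design_review): soundcheck before design_review ✓
(soundcheck, interview): soundcheck before interview ✓
(soundcheck, onboarding): soundcheck before onboarding ✓
(soundcheck, rehearsal): soundcheck before rehearsal ✓
(soundcheck, sync_call): soundcheck before sync_call ✓
... plus 4 further pairs not listed.
Count: 28.

28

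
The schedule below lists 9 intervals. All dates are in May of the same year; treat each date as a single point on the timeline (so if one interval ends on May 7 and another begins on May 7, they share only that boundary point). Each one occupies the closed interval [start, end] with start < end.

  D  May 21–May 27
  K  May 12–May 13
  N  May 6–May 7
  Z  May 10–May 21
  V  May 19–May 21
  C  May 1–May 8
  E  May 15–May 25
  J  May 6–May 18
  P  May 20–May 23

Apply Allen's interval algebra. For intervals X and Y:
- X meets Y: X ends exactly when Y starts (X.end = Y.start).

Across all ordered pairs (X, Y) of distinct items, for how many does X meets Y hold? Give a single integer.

Checking all 72 ordered pairs for relation 'meets'; matching pairs in alphabetical order:
(V, D): V meets D ✓
(Z, D): Z meets D ✓
Count: 2.

2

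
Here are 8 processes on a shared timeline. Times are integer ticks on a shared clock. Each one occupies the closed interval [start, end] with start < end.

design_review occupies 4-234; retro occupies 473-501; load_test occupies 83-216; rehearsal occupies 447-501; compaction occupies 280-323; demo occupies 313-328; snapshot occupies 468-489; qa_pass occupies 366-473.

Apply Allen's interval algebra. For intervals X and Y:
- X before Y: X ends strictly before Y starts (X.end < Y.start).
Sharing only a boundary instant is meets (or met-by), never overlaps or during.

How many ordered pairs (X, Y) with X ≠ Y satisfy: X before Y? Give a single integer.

20

Checking all 56 ordered pairs for relation 'before'; matching pairs in alphabetical order:
(compaction, qa_pass): compaction before qa_pass ✓
(compaction, rehearsal): compaction before rehearsal ✓
(compaction, retro): compaction before retro ✓
(compaction, snapshot): compaction before snapshot ✓
(demo, qa_pass): demo before qa_pass ✓
(demo, rehearsal): demo before rehearsal ✓
(demo, retro): demo before retro ✓
(demo, snapshot): demo before snapshot ✓
(design_review, compaction): design_review before compaction ✓
(design_review, demo): design_review before demo ✓
(design_review, qa_pass): design_review before qa_pass ✓
(design_review, rehearsal): design_review before rehearsal ✓
(design_review, retro): design_review before retro ✓
(design_review, snapshot): design_review before snapshot ✓
(load_test, compaction): load_test before compaction ✓
(load_test, demo): load_test before demo ✓
(load_test, qa_pass): load_test before qa_pass ✓
(load_test, rehearsal): load_test before rehearsal ✓
(load_test, retro): load_test before retro ✓
(load_test, snapshot): load_test before snapshot ✓
Count: 20.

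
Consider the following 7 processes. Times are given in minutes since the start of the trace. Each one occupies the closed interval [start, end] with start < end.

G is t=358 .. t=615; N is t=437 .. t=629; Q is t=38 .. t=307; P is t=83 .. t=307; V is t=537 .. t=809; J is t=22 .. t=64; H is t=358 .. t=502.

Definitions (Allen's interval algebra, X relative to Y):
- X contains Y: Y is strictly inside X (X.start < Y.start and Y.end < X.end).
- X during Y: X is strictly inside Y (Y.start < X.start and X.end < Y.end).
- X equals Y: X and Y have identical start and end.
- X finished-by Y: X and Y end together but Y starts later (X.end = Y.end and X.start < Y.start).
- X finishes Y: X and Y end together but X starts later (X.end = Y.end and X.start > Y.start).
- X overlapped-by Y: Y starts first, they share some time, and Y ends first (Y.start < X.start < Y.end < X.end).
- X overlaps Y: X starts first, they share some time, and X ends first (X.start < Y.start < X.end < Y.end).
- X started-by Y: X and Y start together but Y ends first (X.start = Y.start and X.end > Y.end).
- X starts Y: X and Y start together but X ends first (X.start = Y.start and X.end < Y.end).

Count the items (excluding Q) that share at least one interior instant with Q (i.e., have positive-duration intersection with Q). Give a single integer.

2

Target Q = [t=38, t=307].
G [t=358, t=615] → after → no.
H [t=358, t=502] → after → no.
J [t=22, t=64] → overlaps → counts.
N [t=437, t=629] → after → no.
P [t=83, t=307] → finishes → counts.
V [t=537, t=809] → after → no.
Total: 2.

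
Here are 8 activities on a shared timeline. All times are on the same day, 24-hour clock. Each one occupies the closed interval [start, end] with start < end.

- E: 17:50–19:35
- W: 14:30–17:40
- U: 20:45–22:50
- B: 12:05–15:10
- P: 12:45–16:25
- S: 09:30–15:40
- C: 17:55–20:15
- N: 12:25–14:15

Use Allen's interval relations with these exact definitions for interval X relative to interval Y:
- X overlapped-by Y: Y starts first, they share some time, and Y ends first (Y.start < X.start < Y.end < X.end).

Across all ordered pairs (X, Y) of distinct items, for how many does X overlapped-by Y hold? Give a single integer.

Checking all 56 ordered pairs for relation 'overlapped-by'; matching pairs in alphabetical order:
(C, E): C overlapped-by E ✓
(P, B): P overlapped-by B ✓
(P, N): P overlapped-by N ✓
(P, S): P overlapped-by S ✓
(W, B): W overlapped-by B ✓
(W, P): W overlapped-by P ✓
(W, S): W overlapped-by S ✓
Count: 7.

7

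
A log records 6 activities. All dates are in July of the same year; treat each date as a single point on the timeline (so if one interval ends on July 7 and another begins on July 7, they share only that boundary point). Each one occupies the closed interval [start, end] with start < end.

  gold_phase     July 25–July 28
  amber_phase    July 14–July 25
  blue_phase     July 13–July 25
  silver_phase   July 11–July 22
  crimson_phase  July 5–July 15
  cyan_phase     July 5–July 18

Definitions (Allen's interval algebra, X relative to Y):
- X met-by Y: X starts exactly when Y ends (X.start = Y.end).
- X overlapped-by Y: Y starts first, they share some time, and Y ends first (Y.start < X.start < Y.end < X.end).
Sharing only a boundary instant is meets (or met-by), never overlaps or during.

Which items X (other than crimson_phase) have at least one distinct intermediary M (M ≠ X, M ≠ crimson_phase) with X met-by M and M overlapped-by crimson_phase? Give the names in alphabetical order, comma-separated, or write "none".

gold_phase

Target crimson_phase = [July 5, July 15].
Intermediaries M with M overlapped-by crimson_phase: amber_phase, blue_phase, silver_phase.
Via amber_phase — items with X met-by amber_phase: gold_phase.
Via blue_phase — items with X met-by blue_phase: gold_phase.
Via silver_phase — items with X met-by silver_phase: none.
Union: gold_phase.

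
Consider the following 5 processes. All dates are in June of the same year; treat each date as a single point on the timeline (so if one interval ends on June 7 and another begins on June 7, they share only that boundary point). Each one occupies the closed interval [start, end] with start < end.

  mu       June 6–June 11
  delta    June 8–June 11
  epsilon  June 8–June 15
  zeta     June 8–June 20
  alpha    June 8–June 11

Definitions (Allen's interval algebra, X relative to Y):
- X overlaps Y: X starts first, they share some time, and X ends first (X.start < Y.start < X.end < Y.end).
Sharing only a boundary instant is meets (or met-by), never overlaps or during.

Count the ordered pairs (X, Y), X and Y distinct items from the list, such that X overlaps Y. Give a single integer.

Checking all 20 ordered pairs for relation 'overlaps'; matching pairs in alphabetical order:
(mu, epsilon): mu overlaps epsilon ✓
(mu, zeta): mu overlaps zeta ✓
Count: 2.

2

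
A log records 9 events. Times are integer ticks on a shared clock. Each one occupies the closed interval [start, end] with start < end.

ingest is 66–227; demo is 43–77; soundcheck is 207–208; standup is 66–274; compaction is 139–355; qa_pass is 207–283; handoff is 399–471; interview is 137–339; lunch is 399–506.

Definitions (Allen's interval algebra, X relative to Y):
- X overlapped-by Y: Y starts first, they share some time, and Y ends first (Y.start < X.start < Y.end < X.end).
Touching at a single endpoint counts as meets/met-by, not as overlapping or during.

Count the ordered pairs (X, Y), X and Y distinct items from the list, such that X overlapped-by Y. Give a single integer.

Checking all 72 ordered pairs for relation 'overlapped-by'; matching pairs in alphabetical order:
(compaction, ingest): compaction overlapped-by ingest ✓
(compaction, interview): compaction overlapped-by interview ✓
(compaction, standup): compaction overlapped-by standup ✓
(ingest, demo): ingest overlapped-by demo ✓
(interview, ingest): interview overlapped-by ingest ✓
(interview, standup): interview overlapped-by standup ✓
(qa_pass, ingest): qa_pass overlapped-by ingest ✓
(qa_pass, standup): qa_pass overlapped-by standup ✓
(standup, demo): standup overlapped-by demo ✓
Count: 9.

9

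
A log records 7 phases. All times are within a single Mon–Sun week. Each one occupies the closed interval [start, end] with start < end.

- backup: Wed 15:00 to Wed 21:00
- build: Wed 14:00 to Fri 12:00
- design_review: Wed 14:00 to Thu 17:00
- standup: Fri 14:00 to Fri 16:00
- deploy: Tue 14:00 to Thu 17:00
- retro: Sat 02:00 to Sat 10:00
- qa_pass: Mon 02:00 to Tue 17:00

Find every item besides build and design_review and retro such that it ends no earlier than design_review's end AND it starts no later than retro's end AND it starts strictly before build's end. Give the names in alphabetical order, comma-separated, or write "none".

Conditions: its end is no earlier than design_review's end (X.end >= Thu 17:00) AND its start is no later than retro's end (X.start <= Sat 10:00) AND its start is strictly before build's end (X.start < Fri 12:00).
backup: end Wed 21:00 >= Thu 17:00? ✗; start Wed 15:00 <= Sat 10:00? ✓; start Wed 15:00 < Fri 12:00? ✓ → no.
deploy: end Thu 17:00 >= Thu 17:00? ✓; start Tue 14:00 <= Sat 10:00? ✓; start Tue 14:00 < Fri 12:00? ✓ → yes.
qa_pass: end Tue 17:00 >= Thu 17:00? ✗; start Mon 02:00 <= Sat 10:00? ✓; start Mon 02:00 < Fri 12:00? ✓ → no.
standup: end Fri 16:00 >= Thu 17:00? ✓; start Fri 14:00 <= Sat 10:00? ✓; start Fri 14:00 < Fri 12:00? ✗ → no.
Result: deploy.

deploy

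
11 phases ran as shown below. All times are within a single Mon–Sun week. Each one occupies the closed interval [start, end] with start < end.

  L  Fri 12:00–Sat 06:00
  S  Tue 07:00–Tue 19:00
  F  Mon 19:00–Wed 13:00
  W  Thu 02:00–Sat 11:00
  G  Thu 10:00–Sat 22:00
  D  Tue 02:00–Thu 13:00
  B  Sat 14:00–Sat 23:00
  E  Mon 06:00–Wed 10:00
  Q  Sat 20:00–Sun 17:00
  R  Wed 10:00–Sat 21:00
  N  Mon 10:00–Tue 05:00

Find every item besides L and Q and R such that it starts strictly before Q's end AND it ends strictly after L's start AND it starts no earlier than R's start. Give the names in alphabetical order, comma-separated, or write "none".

Conditions: its start is strictly before Q's end (X.start < Sun 17:00) AND its end is strictly after L's start (X.end > Fri 12:00) AND its start is no earlier than R's start (X.start >= Wed 10:00).
B: start Sat 14:00 < Sun 17:00? ✓; end Sat 23:00 > Fri 12:00? ✓; start Sat 14:00 >= Wed 10:00? ✓ → yes.
D: start Tue 02:00 < Sun 17:00? ✓; end Thu 13:00 > Fri 12:00? ✗; start Tue 02:00 >= Wed 10:00? ✗ → no.
E: start Mon 06:00 < Sun 17:00? ✓; end Wed 10:00 > Fri 12:00? ✗; start Mon 06:00 >= Wed 10:00? ✗ → no.
F: start Mon 19:00 < Sun 17:00? ✓; end Wed 13:00 > Fri 12:00? ✗; start Mon 19:00 >= Wed 10:00? ✗ → no.
G: start Thu 10:00 < Sun 17:00? ✓; end Sat 22:00 > Fri 12:00? ✓; start Thu 10:00 >= Wed 10:00? ✓ → yes.
N: start Mon 10:00 < Sun 17:00? ✓; end Tue 05:00 > Fri 12:00? ✗; start Mon 10:00 >= Wed 10:00? ✗ → no.
S: start Tue 07:00 < Sun 17:00? ✓; end Tue 19:00 > Fri 12:00? ✗; start Tue 07:00 >= Wed 10:00? ✗ → no.
W: start Thu 02:00 < Sun 17:00? ✓; end Sat 11:00 > Fri 12:00? ✓; start Thu 02:00 >= Wed 10:00? ✓ → yes.
Result: B, G, W.

B, G, W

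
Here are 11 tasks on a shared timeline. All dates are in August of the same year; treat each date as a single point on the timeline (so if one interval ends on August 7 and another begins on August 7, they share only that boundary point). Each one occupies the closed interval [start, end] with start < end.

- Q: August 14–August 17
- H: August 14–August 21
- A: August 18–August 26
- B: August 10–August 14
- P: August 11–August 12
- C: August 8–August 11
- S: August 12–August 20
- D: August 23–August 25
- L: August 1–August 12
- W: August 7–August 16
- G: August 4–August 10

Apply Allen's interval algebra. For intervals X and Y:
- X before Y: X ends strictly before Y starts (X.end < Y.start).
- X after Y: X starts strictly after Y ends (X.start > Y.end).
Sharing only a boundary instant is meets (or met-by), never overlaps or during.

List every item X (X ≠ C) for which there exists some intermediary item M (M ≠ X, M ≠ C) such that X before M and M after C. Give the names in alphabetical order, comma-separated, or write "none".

B, G, H, L, P, Q, S, W

Target C = [August 8, August 11].
Intermediaries M with M after C: A, D, H, Q, S.
Via A — items with X before A: B, G, L, P, Q, W.
Via D — items with X before D: B, G, H, L, P, Q, S, W.
Via H — items with X before H: G, L, P.
Via Q — items with X before Q: G, L, P.
Via S — items with X before S: G.
Union: B, G, H, L, P, Q, S, W.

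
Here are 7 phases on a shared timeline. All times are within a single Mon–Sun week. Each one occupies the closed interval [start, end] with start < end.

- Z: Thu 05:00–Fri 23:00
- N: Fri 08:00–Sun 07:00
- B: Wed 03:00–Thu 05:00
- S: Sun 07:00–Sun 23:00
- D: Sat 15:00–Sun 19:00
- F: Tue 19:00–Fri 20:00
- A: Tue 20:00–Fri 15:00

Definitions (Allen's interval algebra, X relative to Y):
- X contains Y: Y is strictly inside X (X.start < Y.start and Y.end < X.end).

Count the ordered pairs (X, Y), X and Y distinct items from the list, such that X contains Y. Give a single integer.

3

Checking all 42 ordered pairs for relation 'contains'; matching pairs in alphabetical order:
(A, B): A contains B ✓
(F, A): F contains A ✓
(F, B): F contains B ✓
Count: 3.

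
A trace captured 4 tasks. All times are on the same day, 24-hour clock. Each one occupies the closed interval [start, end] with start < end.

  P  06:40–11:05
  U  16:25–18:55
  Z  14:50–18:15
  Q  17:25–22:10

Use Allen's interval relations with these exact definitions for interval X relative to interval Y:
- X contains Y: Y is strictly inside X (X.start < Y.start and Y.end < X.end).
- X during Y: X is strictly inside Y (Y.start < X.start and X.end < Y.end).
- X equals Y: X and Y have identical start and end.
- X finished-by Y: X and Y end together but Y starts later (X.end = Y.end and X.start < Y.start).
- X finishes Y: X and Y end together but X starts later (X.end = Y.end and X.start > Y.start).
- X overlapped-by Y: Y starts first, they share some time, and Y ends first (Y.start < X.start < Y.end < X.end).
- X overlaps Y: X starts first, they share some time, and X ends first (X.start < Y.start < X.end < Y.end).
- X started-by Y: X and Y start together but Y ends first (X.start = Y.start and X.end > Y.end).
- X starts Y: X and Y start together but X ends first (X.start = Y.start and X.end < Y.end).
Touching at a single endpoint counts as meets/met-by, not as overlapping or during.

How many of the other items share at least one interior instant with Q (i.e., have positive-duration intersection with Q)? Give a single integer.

Target Q = [17:25, 22:10].
P [06:40, 11:05] → before → no.
U [16:25, 18:55] → overlaps → counts.
Z [14:50, 18:15] → overlaps → counts.
Total: 2.

2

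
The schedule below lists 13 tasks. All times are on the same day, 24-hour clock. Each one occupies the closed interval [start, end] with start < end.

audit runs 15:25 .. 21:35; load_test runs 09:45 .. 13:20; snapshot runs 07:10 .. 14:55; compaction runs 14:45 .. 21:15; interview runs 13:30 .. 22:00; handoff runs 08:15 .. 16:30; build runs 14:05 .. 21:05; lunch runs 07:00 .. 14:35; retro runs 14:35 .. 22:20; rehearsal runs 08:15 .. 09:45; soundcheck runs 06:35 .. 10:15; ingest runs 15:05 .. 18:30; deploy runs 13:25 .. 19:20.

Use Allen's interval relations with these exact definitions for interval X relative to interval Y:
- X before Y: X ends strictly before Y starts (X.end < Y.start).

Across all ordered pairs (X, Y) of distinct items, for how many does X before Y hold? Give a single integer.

Checking all 156 ordered pairs for relation 'before'; matching pairs in alphabetical order:
(load_test, audit): load_test before audit ✓
(load_test, build): load_test before build ✓
(load_test, compaction): load_test before compaction ✓
(load_test, deploy): load_test before deploy ✓
(load_test, ingest): load_test before ingest ✓
(load_test, interview): load_test before interview ✓
(load_test, retro): load_test before retro ✓
(lunch, audit): lunch before audit ✓
(lunch, compaction): lunch before compaction ✓
(lunch, ingest): lunch before ingest ✓
(rehearsal, audit): rehearsal before audit ✓
(rehearsal, build): rehearsal before build ✓
(rehearsal, compaction): rehearsal before compaction ✓
(rehearsal, deploy): rehearsal before deploy ✓
(rehearsal, ingest): rehearsal before ingest ✓
(rehearsal, interview): rehearsal before interview ✓
(rehearsal, retro): rehearsal before retro ✓
(snapshot, audit): snapshot before audit ✓
(snapshot, ingest): snapshot before ingest ✓
(soundcheck, audit): soundcheck before audit ✓
(soundcheck, build): soundcheck before build ✓
(soundcheck, compaction): soundcheck before compaction ✓
(soundcheck, deploy): soundcheck before deploy ✓
(soundcheck, ingest): soundcheck before ingest ✓
... plus 2 further pairs not listed.
Count: 26.

26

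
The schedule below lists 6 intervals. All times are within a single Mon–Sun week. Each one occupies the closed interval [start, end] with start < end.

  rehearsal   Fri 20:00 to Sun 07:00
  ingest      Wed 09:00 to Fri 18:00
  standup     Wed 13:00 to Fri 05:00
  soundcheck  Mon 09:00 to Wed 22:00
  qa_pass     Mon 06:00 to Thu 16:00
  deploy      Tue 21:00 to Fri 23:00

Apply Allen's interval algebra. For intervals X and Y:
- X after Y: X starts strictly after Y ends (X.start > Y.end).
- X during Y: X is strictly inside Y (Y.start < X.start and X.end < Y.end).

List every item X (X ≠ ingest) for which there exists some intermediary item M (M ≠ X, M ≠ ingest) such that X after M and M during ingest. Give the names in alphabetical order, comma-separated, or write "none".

Target ingest = [Wed 09:00, Fri 18:00].
Intermediaries M with M during ingest: standup.
Via standup — items with X after standup: rehearsal.
Union: rehearsal.

rehearsal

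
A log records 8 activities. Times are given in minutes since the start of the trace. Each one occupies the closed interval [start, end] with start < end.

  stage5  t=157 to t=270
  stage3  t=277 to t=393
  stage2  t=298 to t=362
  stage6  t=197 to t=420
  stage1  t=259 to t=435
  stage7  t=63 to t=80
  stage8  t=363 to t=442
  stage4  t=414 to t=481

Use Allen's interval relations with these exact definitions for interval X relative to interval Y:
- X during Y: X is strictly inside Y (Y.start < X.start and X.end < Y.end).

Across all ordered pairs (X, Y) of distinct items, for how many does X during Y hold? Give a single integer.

Checking all 56 ordered pairs for relation 'during'; matching pairs in alphabetical order:
(stage2, stage1): stage2 during stage1 ✓
(stage2, stage3): stage2 during stage3 ✓
(stage2, stage6): stage2 during stage6 ✓
(stage3, stage1): stage3 during stage1 ✓
(stage3, stage6): stage3 during stage6 ✓
Count: 5.

5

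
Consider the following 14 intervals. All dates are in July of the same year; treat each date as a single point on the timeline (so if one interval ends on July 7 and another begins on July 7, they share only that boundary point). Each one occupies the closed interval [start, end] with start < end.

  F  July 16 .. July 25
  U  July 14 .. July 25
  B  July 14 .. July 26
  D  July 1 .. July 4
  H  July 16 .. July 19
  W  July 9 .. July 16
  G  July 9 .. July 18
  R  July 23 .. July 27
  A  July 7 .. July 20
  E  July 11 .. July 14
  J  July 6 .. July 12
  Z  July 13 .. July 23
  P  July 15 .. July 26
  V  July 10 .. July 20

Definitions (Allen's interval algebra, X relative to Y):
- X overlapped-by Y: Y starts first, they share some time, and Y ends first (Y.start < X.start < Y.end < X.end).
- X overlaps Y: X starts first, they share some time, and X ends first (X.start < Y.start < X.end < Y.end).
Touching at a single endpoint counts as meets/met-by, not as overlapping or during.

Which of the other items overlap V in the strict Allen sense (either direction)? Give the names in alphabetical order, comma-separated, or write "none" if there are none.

B, F, G, J, P, U, W, Z

Target V = [July 10, July 20].
A [July 7, July 20] → finished-by → no.
B [July 14, July 26] → overlapped-by → yes.
D [July 1, July 4] → before → no.
E [July 11, July 14] → during → no.
F [July 16, July 25] → overlapped-by → yes.
G [July 9, July 18] → overlaps → yes.
H [July 16, July 19] → during → no.
J [July 6, July 12] → overlaps → yes.
P [July 15, July 26] → overlapped-by → yes.
R [July 23, July 27] → after → no.
U [July 14, July 25] → overlapped-by → yes.
W [July 9, July 16] → overlaps → yes.
Z [July 13, July 23] → overlapped-by → yes.
Result: B, F, G, J, P, U, W, Z.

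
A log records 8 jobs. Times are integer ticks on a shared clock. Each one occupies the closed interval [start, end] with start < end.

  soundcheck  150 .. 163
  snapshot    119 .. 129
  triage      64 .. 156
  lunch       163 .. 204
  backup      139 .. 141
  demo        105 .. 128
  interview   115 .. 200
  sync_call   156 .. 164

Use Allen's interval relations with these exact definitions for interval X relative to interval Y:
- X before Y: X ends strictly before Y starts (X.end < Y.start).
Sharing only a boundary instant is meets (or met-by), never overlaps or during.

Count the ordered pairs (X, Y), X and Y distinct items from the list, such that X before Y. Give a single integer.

Checking all 56 ordered pairs for relation 'before'; matching pairs in alphabetical order:
(backup, lunch): backup before lunch ✓
(backup, soundcheck): backup before soundcheck ✓
(backup, sync_call): backup before sync_call ✓
(demo, backup): demo before backup ✓
(demo, lunch): demo before lunch ✓
(demo, soundcheck): demo before soundcheck ✓
(demo, sync_call): demo before sync_call ✓
(snapshot, backup): snapshot before backup ✓
(snapshot, lunch): snapshot before lunch ✓
(snapshot, soundcheck): snapshot before soundcheck ✓
(snapshot, sync_call): snapshot before sync_call ✓
(triage, lunch): triage before lunch ✓
Count: 12.

12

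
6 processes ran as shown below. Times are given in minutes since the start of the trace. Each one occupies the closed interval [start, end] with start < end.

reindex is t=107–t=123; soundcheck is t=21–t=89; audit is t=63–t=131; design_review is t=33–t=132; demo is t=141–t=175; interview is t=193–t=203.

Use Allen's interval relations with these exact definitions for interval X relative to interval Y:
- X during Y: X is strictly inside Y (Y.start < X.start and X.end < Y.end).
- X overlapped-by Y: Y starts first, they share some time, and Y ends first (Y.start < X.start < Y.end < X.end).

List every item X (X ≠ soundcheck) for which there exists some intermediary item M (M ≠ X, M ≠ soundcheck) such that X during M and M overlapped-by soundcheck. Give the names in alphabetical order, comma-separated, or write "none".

Target soundcheck = [t=21, t=89].
Intermediaries M with M overlapped-by soundcheck: audit, design_review.
Via audit — items with X during audit: reindex.
Via design_review — items with X during design_review: audit, reindex.
Union: audit, reindex.

audit, reindex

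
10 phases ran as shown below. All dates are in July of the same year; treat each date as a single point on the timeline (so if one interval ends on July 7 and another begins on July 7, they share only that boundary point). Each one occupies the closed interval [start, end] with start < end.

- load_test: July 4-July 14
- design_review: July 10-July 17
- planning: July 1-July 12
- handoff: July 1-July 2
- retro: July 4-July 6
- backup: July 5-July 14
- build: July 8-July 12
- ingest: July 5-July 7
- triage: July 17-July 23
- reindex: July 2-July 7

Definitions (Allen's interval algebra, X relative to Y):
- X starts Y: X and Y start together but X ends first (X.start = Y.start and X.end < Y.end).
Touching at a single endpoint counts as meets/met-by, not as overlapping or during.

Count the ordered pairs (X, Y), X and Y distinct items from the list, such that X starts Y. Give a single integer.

3

Checking all 90 ordered pairs for relation 'starts'; matching pairs in alphabetical order:
(handoff, planning): handoff starts planning ✓
(ingest, backup): ingest starts backup ✓
(retro, load_test): retro starts load_test ✓
Count: 3.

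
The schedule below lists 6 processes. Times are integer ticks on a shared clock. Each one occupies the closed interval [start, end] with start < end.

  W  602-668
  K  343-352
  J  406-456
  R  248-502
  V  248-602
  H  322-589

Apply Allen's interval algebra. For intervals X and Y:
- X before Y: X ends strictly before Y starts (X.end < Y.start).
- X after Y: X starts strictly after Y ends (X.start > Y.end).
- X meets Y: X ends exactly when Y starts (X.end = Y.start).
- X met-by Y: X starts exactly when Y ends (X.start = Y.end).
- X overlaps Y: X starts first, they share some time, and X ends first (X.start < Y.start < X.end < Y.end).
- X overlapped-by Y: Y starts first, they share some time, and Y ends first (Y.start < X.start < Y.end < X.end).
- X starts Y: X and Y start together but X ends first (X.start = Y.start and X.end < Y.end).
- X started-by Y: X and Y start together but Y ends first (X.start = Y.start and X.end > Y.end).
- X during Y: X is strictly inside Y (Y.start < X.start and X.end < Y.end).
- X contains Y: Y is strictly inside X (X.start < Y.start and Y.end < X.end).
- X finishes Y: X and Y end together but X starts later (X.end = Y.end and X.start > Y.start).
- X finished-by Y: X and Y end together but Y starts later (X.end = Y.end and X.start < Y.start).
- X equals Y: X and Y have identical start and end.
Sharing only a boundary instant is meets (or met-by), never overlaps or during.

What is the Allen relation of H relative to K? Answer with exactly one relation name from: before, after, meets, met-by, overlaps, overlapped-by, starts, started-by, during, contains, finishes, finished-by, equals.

H = [322, 589]; K = [343, 352].
Compare endpoints: H.start < K.start, H.start < K.end, H.end > K.start, H.end > K.end.
That pattern is 'contains'.

contains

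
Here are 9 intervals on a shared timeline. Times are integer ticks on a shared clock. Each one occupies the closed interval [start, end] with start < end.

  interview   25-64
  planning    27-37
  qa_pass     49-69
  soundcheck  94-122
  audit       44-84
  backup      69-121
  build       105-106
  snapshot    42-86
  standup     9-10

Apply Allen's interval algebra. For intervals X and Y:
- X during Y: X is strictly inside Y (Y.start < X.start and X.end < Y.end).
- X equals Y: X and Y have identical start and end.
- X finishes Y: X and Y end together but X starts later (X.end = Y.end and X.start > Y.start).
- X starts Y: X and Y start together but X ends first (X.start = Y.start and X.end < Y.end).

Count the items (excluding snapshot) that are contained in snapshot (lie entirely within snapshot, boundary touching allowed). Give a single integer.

Target snapshot = [42, 86].
audit [44, 84] → during → counts.
backup [69, 121] → overlapped-by → no.
build [105, 106] → after → no.
interview [25, 64] → overlaps → no.
planning [27, 37] → before → no.
qa_pass [49, 69] → during → counts.
soundcheck [94, 122] → after → no.
standup [9, 10] → before → no.
Total: 2.

2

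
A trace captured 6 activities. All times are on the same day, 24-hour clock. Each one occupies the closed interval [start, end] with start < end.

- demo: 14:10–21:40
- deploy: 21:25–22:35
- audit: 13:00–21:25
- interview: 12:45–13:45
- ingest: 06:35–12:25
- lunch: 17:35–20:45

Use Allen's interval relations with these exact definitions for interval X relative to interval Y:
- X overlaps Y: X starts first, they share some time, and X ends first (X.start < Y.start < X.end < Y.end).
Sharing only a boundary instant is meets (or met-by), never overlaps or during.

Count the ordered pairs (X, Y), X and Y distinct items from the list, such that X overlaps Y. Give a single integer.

Checking all 30 ordered pairs for relation 'overlaps'; matching pairs in alphabetical order:
(audit, demo): audit overlaps demo ✓
(demo, deploy): demo overlaps deploy ✓
(interview, audit): interview overlaps audit ✓
Count: 3.

3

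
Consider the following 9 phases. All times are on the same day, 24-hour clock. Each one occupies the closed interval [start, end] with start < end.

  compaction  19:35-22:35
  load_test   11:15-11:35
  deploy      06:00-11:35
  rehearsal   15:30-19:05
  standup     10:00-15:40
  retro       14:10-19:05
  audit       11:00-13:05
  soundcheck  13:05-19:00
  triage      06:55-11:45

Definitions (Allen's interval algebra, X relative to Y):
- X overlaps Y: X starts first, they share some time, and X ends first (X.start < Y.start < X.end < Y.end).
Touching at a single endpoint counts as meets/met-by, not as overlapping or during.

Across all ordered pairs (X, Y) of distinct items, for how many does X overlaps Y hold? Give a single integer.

Checking all 72 ordered pairs for relation 'overlaps'; matching pairs in alphabetical order:
(deploy, audit): deploy overlaps audit ✓
(deploy, standup): deploy overlaps standup ✓
(deploy, triage): deploy overlaps triage ✓
(soundcheck, rehearsal): soundcheck overlaps rehearsal ✓
(soundcheck, retro): soundcheck overlaps retro ✓
(standup, rehearsal): standup overlaps rehearsal ✓
(standup, retro): standup overlaps retro ✓
(standup, soundcheck): standup overlaps soundcheck ✓
(triage, audit): triage overlaps audit ✓
(triage, standup): triage overlaps standup ✓
Count: 10.

10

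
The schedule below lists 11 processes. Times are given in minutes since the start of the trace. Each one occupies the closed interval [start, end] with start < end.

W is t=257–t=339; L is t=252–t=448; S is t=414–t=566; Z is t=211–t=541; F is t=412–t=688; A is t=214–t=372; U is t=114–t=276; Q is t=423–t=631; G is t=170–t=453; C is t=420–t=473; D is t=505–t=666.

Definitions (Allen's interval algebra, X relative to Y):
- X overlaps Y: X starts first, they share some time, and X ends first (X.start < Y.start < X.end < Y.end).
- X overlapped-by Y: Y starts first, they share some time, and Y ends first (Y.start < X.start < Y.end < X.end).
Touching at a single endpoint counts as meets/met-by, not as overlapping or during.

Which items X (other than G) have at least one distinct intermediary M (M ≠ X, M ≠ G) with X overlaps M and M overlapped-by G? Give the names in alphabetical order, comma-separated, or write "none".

C, L, S, U, Z

Target G = [t=170, t=453].
Intermediaries M with M overlapped-by G: C, F, Q, S, Z.
Via C — items with X overlaps C: L.
Via F — items with X overlaps F: L, Z.
Via Q — items with X overlaps Q: C, L, S, Z.
Via S — items with X overlaps S: L, Z.
Via Z — items with X overlaps Z: U.
Union: C, L, S, U, Z.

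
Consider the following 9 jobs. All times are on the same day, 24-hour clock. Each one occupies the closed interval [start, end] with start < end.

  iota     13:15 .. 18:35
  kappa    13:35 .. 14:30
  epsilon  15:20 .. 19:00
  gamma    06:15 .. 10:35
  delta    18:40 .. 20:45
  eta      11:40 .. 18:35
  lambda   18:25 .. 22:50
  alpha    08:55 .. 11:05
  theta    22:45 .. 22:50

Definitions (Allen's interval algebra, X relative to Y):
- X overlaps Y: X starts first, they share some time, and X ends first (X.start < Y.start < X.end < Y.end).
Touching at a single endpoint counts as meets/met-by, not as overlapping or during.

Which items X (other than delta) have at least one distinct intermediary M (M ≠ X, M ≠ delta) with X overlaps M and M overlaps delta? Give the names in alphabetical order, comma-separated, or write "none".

Target delta = [18:40, 20:45].
Intermediaries M with M overlaps delta: epsilon.
Via epsilon — items with X overlaps epsilon: eta, iota.
Union: eta, iota.

eta, iota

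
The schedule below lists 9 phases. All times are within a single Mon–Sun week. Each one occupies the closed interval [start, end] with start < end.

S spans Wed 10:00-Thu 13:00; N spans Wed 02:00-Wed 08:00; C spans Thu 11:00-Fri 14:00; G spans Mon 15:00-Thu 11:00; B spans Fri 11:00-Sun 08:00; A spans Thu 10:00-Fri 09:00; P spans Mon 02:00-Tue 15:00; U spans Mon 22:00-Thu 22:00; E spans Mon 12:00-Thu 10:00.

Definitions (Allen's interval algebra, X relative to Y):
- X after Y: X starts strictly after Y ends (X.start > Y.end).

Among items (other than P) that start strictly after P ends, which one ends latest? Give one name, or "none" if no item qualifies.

B

Target P = [Mon 02:00, Tue 15:00].
A [Thu 10:00, Fri 09:00] → after → candidate.
B [Fri 11:00, Sun 08:00] → after → candidate.
C [Thu 11:00, Fri 14:00] → after → candidate.
E [Mon 12:00, Thu 10:00] → overlapped-by → excluded.
G [Mon 15:00, Thu 11:00] → overlapped-by → excluded.
N [Wed 02:00, Wed 08:00] → after → candidate.
S [Wed 10:00, Thu 13:00] → after → candidate.
U [Mon 22:00, Thu 22:00] → overlapped-by → excluded.
Among candidates, latest end is Sun 08:00 → B.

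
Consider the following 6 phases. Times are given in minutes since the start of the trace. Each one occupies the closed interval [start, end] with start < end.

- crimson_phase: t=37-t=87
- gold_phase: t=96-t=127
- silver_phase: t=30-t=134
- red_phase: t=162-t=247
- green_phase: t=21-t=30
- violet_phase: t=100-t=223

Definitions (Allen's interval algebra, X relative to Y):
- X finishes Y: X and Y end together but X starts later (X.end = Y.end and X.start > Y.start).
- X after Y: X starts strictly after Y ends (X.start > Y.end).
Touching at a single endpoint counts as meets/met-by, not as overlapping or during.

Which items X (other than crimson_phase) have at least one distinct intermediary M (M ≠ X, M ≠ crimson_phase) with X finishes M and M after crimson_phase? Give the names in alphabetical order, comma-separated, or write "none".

none

Target crimson_phase = [t=37, t=87].
Intermediaries M with M after crimson_phase: gold_phase, red_phase, violet_phase.
Via gold_phase — items with X finishes gold_phase: none.
Via red_phase — items with X finishes red_phase: none.
Via violet_phase — items with X finishes violet_phase: none.
Union: none.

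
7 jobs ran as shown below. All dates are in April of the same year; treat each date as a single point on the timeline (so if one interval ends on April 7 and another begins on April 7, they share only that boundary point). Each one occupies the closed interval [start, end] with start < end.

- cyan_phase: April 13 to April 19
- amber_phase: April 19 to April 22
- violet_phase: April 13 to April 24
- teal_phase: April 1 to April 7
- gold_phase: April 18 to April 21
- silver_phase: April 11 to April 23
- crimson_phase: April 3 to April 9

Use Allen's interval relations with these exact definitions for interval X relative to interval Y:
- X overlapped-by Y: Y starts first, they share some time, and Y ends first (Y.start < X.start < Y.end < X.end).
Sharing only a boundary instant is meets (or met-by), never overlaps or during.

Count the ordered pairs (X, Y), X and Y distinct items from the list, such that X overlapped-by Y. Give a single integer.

4

Checking all 42 ordered pairs for relation 'overlapped-by'; matching pairs in alphabetical order:
(amber_phase, gold_phase): amber_phase overlapped-by gold_phase ✓
(crimson_phase, teal_phase): crimson_phase overlapped-by teal_phase ✓
(gold_phase, cyan_phase): gold_phase overlapped-by cyan_phase ✓
(violet_phase, silver_phase): violet_phase overlapped-by silver_phase ✓
Count: 4.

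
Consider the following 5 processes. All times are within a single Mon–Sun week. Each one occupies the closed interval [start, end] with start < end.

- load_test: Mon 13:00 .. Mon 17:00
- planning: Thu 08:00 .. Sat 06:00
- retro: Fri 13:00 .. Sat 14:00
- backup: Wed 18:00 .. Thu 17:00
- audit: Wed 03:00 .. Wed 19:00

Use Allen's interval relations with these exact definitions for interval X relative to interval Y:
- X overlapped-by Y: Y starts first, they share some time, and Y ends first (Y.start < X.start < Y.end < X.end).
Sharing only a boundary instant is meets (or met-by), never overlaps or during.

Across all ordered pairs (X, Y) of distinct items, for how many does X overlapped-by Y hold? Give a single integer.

Checking all 20 ordered pairs for relation 'overlapped-by'; matching pairs in alphabetical order:
(backup, audit): backup overlapped-by audit ✓
(planning, backup): planning overlapped-by backup ✓
(retro, planning): retro overlapped-by planning ✓
Count: 3.

3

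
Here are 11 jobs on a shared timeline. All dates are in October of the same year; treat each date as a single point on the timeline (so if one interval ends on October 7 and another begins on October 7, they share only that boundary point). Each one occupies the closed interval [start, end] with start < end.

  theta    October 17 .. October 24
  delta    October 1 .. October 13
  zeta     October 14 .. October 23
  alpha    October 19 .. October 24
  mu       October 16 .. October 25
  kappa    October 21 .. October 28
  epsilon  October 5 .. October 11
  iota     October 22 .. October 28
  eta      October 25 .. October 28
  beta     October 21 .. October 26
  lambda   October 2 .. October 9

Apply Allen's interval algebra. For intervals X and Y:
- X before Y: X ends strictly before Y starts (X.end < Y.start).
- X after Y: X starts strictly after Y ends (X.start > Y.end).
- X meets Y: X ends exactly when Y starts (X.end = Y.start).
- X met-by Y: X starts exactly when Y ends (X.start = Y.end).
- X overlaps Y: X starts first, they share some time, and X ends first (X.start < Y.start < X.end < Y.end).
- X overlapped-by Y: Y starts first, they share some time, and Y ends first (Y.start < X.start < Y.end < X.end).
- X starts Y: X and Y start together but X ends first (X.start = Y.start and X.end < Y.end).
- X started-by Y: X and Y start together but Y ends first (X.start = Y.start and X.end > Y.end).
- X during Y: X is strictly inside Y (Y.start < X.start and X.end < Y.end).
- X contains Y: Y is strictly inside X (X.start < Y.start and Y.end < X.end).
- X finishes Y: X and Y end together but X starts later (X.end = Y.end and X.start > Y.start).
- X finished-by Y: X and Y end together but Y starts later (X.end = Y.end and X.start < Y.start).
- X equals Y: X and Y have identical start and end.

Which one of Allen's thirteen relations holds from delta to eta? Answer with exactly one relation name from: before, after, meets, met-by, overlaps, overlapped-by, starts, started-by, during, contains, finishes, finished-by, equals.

delta = [October 1, October 13]; eta = [October 25, October 28].
Compare endpoints: delta.start < eta.start, delta.start < eta.end, delta.end < eta.start, delta.end < eta.end.
That pattern is 'before'.

before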